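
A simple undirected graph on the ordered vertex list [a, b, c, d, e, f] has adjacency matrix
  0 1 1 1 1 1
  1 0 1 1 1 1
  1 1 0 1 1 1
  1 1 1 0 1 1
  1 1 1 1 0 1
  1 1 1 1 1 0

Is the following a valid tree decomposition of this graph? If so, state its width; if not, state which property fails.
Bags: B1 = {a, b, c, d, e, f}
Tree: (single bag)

Yes; width 5.

Vertex coverage: the bags together contain {a, b, c, d, e, f}, the full vertex set. Edge coverage: each edge of G has both endpoints in at least one bag. Running intersection: for every vertex, the bags containing it form a connected subtree. All three properties hold, so this is a valid tree decomposition of width max|bag| − 1 = 5, and hence tw(G) ≤ 5.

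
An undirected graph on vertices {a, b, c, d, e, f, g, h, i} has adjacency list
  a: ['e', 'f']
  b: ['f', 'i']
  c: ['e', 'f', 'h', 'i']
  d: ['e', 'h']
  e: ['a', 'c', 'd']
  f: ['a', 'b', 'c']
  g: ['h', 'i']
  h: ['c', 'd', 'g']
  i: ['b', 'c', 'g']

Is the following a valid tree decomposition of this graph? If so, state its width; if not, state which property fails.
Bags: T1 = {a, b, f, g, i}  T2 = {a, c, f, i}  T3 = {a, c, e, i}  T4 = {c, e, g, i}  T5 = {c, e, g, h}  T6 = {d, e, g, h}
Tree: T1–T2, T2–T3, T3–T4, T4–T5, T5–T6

No — bags containing vertex g are not connected in the tree.

A tree decomposition must satisfy three properties: every vertex lies in some bag; for every edge, both endpoints lie together in some bag; and for every vertex, the bags containing it form a connected subtree. Here bags containing vertex g are not connected in the tree, so the decomposition is invalid.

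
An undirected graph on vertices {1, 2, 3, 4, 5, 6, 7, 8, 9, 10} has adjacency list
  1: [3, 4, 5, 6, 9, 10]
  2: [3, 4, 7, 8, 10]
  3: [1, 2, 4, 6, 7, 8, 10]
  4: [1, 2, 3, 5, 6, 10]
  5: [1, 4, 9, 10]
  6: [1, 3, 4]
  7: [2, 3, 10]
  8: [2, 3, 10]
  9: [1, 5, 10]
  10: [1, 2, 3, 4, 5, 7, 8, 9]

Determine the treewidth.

3

A width-3 tree decomposition is:
Bags: B1 = {1, 3, 4, 10}  B2 = {2, 3, 4, 10}  B3 = {1, 3, 4, 6}  B4 = {2, 3, 8, 10}  B5 = {2, 3, 7, 10}  B6 = {1, 4, 5, 10}  B7 = {1, 5, 9, 10}
Tree: B1–B2, B1–B3, B2–B4, B4–B5, B1–B6, B6–B7
Each bag holds 4 vertices, so the decomposition has width 3, which upper-bounds the treewidth. For the lower bound, the 4 vertices {1, 5, 9, 10} are pairwise adjacent, and any tree decomposition puts a clique entirely inside one bag — forcing width ≥ 3. The upper and lower bounds meet at 3, so that is the treewidth.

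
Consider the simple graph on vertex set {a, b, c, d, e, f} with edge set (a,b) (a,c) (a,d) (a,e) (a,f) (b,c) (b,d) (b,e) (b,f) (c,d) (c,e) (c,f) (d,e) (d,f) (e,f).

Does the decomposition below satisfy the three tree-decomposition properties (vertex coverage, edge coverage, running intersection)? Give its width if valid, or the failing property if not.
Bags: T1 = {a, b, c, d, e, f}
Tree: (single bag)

Checking the three conditions: (i) the bags cover all of {a, b, c, d, e, f}; (ii) for each edge, some bag contains both endpoints; (iii) the bags containing any fixed vertex form a subtree. All hold, so the decomposition is valid with width 6 − 1 = 5.

Yes; width 5.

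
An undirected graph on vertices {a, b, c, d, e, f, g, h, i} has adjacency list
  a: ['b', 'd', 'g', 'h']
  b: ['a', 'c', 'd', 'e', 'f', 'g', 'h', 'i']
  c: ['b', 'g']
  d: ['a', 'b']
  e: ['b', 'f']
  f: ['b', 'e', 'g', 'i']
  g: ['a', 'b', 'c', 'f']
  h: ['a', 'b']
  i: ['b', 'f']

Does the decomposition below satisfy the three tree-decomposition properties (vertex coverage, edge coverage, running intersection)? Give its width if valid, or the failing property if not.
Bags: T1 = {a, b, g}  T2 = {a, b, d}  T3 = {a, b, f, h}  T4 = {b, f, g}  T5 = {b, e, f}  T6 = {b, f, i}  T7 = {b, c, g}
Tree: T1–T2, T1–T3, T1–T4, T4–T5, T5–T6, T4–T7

A tree decomposition must satisfy three properties: every vertex lies in some bag; for every edge, both endpoints lie together in some bag; and for every vertex, the bags containing it form a connected subtree. Here bags containing vertex f are not connected in the tree, so the decomposition is invalid.

No — bags containing vertex f are not connected in the tree.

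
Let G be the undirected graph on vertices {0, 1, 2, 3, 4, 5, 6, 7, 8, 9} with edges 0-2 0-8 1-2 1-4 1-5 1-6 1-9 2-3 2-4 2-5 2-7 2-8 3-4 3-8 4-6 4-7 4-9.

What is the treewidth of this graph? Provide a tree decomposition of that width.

Treewidth 2.
One such decomposition:
Bags: B1 = {2, 3, 4}  B2 = {1, 2, 4}  B3 = {1, 2, 5}  B4 = {2, 3, 8}  B5 = {0, 2, 8}  B6 = {1, 4, 6}  B7 = {1, 4, 9}  B8 = {2, 4, 7}
Tree: B1–B2, B2–B3, B1–B4, B4–B5, B2–B6, B6–B7, B2–B8

Each bag holds 3 vertices, so the decomposition has width 2, which upper-bounds the treewidth. Conversely, {1, 4, 9} is a clique of size 3, and the vertices of any clique must share a bag in every tree decomposition; so some bag has ≥ 3 vertices and tw(G) ≥ 2. The upper and lower bounds meet at 2, so that is the treewidth.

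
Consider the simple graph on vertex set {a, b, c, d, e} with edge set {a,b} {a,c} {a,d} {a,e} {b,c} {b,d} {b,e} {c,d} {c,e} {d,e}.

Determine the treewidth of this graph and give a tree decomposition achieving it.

A single bag containing all 5 vertices is trivially a valid decomposition of width 4. On the other hand G contains the 5-clique {a, b, c, d, e}. A clique must lie in a single bag of any decomposition, so no decomposition can have width below 4. The upper and lower bounds meet at 4, so that is the treewidth.

Treewidth 4.
Bags: B1 = {a, b, c, d, e}
Tree: (single bag)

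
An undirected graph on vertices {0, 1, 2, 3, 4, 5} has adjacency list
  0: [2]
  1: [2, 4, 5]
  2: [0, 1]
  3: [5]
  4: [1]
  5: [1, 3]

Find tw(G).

A width-1 tree decomposition is:
Bags: B1 = {3, 5}  B2 = {1, 5}  B3 = {1, 4}  B4 = {1, 2}  B5 = {0, 2}
Tree: B1–B2, B2–B3, B2–B4, B4–B5
The largest bag has 2 vertices, giving width 1; this decomposition certifies tw(G) ≤ 1. Any graph with an edge has treewidth ≥ 1, and G has the edge 5–3. Combining the bounds, tw(G) = 1.

1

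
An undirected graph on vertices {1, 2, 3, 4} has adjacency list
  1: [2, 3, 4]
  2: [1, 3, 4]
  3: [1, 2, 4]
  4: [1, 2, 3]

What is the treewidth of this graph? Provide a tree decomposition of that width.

With just one bag of size 4, the width is 4 − 1 = 3, so tw(G) ≤ 3. On the other hand G contains the 4-clique {1, 2, 3, 4}. A clique must lie in a single bag of any decomposition, so no decomposition can have width below 3. Combining the bounds, tw(G) = 3.

Treewidth 3.
One optimal decomposition is:
Bags: B1 = {1, 2, 3, 4}
Tree: (single bag)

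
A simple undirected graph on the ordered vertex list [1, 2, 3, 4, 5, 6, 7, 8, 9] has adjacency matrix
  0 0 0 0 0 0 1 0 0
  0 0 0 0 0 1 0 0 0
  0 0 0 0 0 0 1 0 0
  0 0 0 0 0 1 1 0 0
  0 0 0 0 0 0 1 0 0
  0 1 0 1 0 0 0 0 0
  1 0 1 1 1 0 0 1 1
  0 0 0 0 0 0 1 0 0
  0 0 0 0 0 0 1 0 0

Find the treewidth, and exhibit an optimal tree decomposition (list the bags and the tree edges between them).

Treewidth 1.
Bags: B1 = {5, 7}  B2 = {7, 8}  B3 = {4, 7}  B4 = {4, 6}  B5 = {2, 6}  B6 = {1, 7}  B7 = {3, 7}  B8 = {7, 9}
Tree: B1–B2, B1–B3, B3–B4, B4–B5, B3–B6, B3–B7, B7–B8

Every bag has size at most 2, so the width is 2 − 1 = 1 and tw(G) ≤ 1. Since G has at least one edge (e.g. 7–5), it is not an edgeless graph, so tw(G) ≥ 1. Combining the bounds, tw(G) = 1.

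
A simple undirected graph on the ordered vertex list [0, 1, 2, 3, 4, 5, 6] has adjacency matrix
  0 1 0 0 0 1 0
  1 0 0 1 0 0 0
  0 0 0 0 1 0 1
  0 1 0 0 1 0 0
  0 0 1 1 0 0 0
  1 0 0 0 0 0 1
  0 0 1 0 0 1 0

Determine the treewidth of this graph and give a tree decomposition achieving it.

The largest bag has 3 vertices, giving width 2; this decomposition certifies tw(G) ≤ 2. For the lower bound, G contains the cycle 6–5–0–1–3–4–2–6, so G is not a forest; only forests have treewidth ≤ 1, hence tw(G) ≥ 2. Combining the bounds, tw(G) = 2.

Treewidth 2.
One such decomposition:
Bags: B1 = {0, 5, 6}  B2 = {0, 1, 6}  B3 = {1, 3, 6}  B4 = {3, 4, 6}  B5 = {2, 4, 6}
Tree: B1–B2, B2–B3, B3–B4, B4–B5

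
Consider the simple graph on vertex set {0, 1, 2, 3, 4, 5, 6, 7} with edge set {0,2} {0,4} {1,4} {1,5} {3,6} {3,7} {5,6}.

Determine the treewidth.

1

A width-1 tree decomposition is:
Bags: B1 = {3, 7}  B2 = {3, 6}  B3 = {5, 6}  B4 = {1, 5}  B5 = {1, 4}  B6 = {0, 4}  B7 = {0, 2}
Tree: B1–B2, B2–B3, B3–B4, B4–B5, B5–B6, B6–B7
Each bag holds 2 vertices, so the decomposition has width 1, which upper-bounds the treewidth. G has an edge, so its treewidth is at least 1. Hence tw(G) = 1 exactly.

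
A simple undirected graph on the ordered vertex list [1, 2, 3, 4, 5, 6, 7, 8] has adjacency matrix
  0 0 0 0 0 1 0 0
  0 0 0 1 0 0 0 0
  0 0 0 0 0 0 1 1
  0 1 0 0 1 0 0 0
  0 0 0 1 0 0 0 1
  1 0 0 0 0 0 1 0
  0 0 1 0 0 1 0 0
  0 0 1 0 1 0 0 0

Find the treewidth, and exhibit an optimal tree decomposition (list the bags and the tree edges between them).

Every bag has size at most 2, so the width is 2 − 1 = 1 and tw(G) ≤ 1. G has an edge, so its treewidth is at least 1. Combining the bounds, tw(G) = 1.

Treewidth 1.
Bags: B1 = {2, 4}  B2 = {4, 5}  B3 = {5, 8}  B4 = {3, 8}  B5 = {3, 7}  B6 = {6, 7}  B7 = {1, 6}
Tree: B1–B2, B2–B3, B3–B4, B4–B5, B5–B6, B6–B7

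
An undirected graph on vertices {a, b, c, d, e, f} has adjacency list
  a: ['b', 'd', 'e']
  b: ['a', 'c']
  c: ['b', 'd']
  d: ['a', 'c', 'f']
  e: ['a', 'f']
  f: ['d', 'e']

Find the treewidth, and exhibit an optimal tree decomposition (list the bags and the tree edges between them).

Treewidth 2.
One such decomposition:
Bags: B1 = {a, b, c}  B2 = {a, c, d}  B3 = {a, d, e}  B4 = {d, e, f}
Tree: B1–B2, B2–B3, B3–B4

The largest bag has 3 vertices, giving width 2; this decomposition certifies tw(G) ≤ 2. The edges b–c–d–a–b form a cycle, so G is not a tree and its treewidth is at least 2. Hence tw(G) = 2 exactly.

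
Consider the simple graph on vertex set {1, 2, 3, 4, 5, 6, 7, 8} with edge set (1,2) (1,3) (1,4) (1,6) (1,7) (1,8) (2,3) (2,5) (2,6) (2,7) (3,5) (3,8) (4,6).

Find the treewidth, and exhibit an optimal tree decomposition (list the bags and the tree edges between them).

Treewidth 2.
Bags: B1 = {1, 2, 3}  B2 = {1, 3, 8}  B3 = {1, 2, 7}  B4 = {1, 2, 6}  B5 = {2, 3, 5}  B6 = {1, 4, 6}
Tree: B1–B2, B1–B3, B3–B4, B1–B5, B4–B6

Each bag holds 3 vertices, so the decomposition has width 2, which upper-bounds the treewidth. Conversely, {1, 3, 8} is a clique of size 3, and the vertices of any clique must share a bag in every tree decomposition; so some bag has ≥ 3 vertices and tw(G) ≥ 2. Hence tw(G) = 2 exactly.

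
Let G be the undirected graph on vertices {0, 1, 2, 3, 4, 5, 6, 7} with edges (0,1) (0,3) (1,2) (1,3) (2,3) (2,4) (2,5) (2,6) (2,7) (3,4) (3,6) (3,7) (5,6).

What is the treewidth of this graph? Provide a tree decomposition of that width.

Treewidth 2.
One such decomposition:
Bags: B1 = {1, 2, 3}  B2 = {2, 3, 6}  B3 = {2, 3, 7}  B4 = {2, 5, 6}  B5 = {0, 1, 3}  B6 = {2, 3, 4}
Tree: B1–B2, B1–B3, B2–B4, B1–B5, B2–B6

Every bag has size at most 3, so the width is 3 − 1 = 2 and tw(G) ≤ 2. On the other hand G contains the 3-clique {0, 1, 3}. A clique must lie in a single bag of any decomposition, so no decomposition can have width below 2. Combining the bounds, tw(G) = 2.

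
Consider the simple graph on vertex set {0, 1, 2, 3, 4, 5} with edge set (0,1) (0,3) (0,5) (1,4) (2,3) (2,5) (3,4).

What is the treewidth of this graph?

2

A width-2 tree decomposition is:
Bags: B1 = {1, 3, 4}  B2 = {0, 1, 3}  B3 = {0, 2, 3}  B4 = {0, 2, 5}
Tree: B1–B2, B2–B3, B3–B4
Each bag holds 3 vertices, so the decomposition has width 2, which upper-bounds the treewidth. The edges 4–1–0–3–4 form a cycle, so G is not a tree and its treewidth is at least 2. Therefore the treewidth is 2.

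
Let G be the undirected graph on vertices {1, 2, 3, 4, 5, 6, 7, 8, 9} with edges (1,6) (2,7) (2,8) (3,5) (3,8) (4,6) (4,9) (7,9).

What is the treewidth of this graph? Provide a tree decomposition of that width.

Each bag holds 2 vertices, so the decomposition has width 1, which upper-bounds the treewidth. G has an edge, so its treewidth is at least 1. Therefore the treewidth is 1.

Treewidth 1.
Bags: B1 = {3, 5}  B2 = {3, 8}  B3 = {2, 8}  B4 = {2, 7}  B5 = {7, 9}  B6 = {4, 9}  B7 = {4, 6}  B8 = {1, 6}
Tree: B1–B2, B2–B3, B3–B4, B4–B5, B5–B6, B6–B7, B7–B8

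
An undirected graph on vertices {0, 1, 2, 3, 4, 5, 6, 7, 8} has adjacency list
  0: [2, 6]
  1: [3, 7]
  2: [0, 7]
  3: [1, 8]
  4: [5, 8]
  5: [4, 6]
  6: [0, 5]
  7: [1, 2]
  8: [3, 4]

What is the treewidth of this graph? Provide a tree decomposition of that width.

Every bag has size at most 3, so the width is 3 − 1 = 2 and tw(G) ≤ 2. For the lower bound, G contains the cycle 8–4–5–6–0–2–7–1–3–8, so G is not a forest; only forests have treewidth ≤ 1, hence tw(G) ≥ 2. Hence tw(G) = 2 exactly.

Treewidth 2.
One optimal decomposition is:
Bags: B1 = {4, 5, 8}  B2 = {5, 6, 8}  B3 = {0, 6, 8}  B4 = {0, 2, 8}  B5 = {2, 7, 8}  B6 = {1, 7, 8}  B7 = {1, 3, 8}
Tree: B1–B2, B2–B3, B3–B4, B4–B5, B5–B6, B6–B7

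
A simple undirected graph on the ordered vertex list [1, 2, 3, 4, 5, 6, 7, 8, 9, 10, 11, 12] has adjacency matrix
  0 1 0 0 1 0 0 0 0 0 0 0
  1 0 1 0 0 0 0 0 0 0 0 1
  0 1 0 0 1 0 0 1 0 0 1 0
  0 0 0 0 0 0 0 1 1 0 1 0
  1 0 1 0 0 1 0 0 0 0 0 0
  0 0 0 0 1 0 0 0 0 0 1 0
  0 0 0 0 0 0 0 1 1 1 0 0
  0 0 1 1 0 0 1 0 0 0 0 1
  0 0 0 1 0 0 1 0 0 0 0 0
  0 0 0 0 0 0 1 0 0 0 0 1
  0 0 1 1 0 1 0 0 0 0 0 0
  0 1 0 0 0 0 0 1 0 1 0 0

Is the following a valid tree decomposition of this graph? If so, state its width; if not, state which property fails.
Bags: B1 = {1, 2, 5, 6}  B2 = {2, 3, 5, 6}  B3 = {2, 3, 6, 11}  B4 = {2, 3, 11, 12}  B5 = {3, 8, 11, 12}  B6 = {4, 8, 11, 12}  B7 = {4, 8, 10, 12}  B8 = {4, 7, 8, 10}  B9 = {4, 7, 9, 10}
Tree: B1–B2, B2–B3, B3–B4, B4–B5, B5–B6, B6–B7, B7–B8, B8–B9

Checking the three conditions: (i) the bags cover all of {1, 2, 3, 4, 5, 6, 7, 8, 9, 10, 11, 12}; (ii) for each edge, some bag contains both endpoints; (iii) the bags containing any fixed vertex form a subtree. All hold, so the decomposition is valid with width 4 − 1 = 3.

Yes; width 3.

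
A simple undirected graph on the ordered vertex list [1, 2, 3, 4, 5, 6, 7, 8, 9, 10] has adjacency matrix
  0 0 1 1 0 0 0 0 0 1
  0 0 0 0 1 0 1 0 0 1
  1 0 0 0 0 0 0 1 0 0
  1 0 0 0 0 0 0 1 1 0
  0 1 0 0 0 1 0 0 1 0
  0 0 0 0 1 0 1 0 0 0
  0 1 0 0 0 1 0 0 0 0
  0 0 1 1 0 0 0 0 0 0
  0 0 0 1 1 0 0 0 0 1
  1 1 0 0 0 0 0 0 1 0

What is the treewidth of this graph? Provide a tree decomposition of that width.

Treewidth 2.
One such decomposition:
Bags: B1 = {2, 6, 7}  B2 = {2, 5, 6}  B3 = {2, 5, 10}  B4 = {5, 9, 10}  B5 = {1, 9, 10}  B6 = {1, 4, 9}  B7 = {1, 3, 4}  B8 = {3, 4, 8}
Tree: B1–B2, B2–B3, B3–B4, B4–B5, B5–B6, B6–B7, B7–B8

Every bag has size at most 3, so the width is 3 − 1 = 2 and tw(G) ≤ 2. For the lower bound, G contains the cycle 7–6–5–2–7, so G is not a forest; only forests have treewidth ≤ 1, hence tw(G) ≥ 2. Combining the bounds, tw(G) = 2.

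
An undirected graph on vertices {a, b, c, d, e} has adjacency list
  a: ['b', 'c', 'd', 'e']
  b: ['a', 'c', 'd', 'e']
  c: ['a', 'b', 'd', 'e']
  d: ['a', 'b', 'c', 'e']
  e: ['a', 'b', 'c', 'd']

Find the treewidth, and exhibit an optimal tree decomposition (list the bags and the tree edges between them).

Treewidth 4.
One optimal decomposition is:
Bags: B1 = {a, b, c, d, e}
Tree: (single bag)

A single bag containing all 5 vertices is trivially a valid decomposition of width 4. Conversely, {a, b, c, d, e} is a clique of size 5, and the vertices of any clique must share a bag in every tree decomposition; so some bag has ≥ 5 vertices and tw(G) ≥ 4. Combining the bounds, tw(G) = 4.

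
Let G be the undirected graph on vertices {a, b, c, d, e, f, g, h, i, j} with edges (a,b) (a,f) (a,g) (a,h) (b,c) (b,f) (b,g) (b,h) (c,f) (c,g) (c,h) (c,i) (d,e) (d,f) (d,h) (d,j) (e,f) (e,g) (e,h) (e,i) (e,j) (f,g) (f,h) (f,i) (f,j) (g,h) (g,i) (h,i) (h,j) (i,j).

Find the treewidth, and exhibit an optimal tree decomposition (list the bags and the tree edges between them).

Treewidth 4.
One optimal decomposition is:
Bags: B1 = {b, c, f, g, h}  B2 = {c, f, g, h, i}  B3 = {e, f, g, h, i}  B4 = {a, b, f, g, h}  B5 = {e, f, h, i, j}  B6 = {d, e, f, h, j}
Tree: B1–B2, B2–B3, B1–B4, B3–B5, B5–B6

The largest bag has 5 vertices, giving width 4; this decomposition certifies tw(G) ≤ 4. For the lower bound, the 5 vertices {d, e, f, h, j} are pairwise adjacent, and any tree decomposition puts a clique entirely inside one bag — forcing width ≥ 4. Therefore the treewidth is 4.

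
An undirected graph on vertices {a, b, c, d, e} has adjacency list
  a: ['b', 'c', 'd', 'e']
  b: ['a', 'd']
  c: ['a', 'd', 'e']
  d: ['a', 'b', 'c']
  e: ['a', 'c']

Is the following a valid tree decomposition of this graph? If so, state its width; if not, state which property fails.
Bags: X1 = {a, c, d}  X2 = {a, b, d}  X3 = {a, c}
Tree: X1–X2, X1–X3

No — vertex e appears in no bag.

A tree decomposition must satisfy three properties: every vertex lies in some bag; for every edge, both endpoints lie together in some bag; and for every vertex, the bags containing it form a connected subtree. Here vertex e appears in no bag, so the decomposition is invalid.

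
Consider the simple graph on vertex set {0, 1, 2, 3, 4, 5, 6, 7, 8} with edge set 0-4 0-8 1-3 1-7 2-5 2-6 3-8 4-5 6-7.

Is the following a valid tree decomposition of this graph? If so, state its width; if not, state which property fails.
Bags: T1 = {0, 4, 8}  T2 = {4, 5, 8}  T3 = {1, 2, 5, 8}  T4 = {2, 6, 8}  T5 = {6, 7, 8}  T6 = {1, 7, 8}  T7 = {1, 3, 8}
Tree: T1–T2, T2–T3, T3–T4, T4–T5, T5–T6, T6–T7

A tree decomposition must satisfy three properties: every vertex lies in some bag; for every edge, both endpoints lie together in some bag; and for every vertex, the bags containing it form a connected subtree. Here bags containing vertex 1 are not connected in the tree, so the decomposition is invalid.

No — bags containing vertex 1 are not connected in the tree.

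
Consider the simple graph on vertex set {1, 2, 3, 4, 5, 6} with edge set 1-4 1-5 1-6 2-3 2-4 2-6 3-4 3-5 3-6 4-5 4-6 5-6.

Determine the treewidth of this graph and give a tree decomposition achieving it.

Each bag holds 4 vertices, so the decomposition has width 3, which upper-bounds the treewidth. For the lower bound, the 4 vertices {1, 4, 5, 6} are pairwise adjacent, and any tree decomposition puts a clique entirely inside one bag — forcing width ≥ 3. Therefore the treewidth is 3.

Treewidth 3.
Bags: B1 = {3, 4, 5, 6}  B2 = {1, 4, 5, 6}  B3 = {2, 3, 4, 6}
Tree: B1–B2, B1–B3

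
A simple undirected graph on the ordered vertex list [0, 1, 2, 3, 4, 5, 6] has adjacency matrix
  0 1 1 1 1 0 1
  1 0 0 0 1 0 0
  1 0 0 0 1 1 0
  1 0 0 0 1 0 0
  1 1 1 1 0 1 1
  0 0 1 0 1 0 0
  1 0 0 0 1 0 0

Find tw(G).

2

A width-2 tree decomposition is:
Bags: B1 = {0, 4, 6}  B2 = {0, 1, 4}  B3 = {0, 2, 4}  B4 = {2, 4, 5}  B5 = {0, 3, 4}
Tree: B1–B2, B2–B3, B3–B4, B1–B5
Every bag has size at most 3, so the width is 3 − 1 = 2 and tw(G) ≤ 2. Conversely, {0, 1, 4} is a clique of size 3, and the vertices of any clique must share a bag in every tree decomposition; so some bag has ≥ 3 vertices and tw(G) ≥ 2. Therefore the treewidth is 2.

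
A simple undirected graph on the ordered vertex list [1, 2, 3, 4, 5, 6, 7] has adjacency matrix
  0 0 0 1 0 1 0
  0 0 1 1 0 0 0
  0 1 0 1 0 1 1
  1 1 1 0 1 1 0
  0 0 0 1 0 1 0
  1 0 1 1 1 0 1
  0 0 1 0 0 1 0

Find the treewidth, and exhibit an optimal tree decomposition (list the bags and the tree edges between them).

Each bag holds 3 vertices, so the decomposition has width 2, which upper-bounds the treewidth. Conversely, {2, 3, 4} is a clique of size 3, and the vertices of any clique must share a bag in every tree decomposition; so some bag has ≥ 3 vertices and tw(G) ≥ 2. The upper and lower bounds meet at 2, so that is the treewidth.

Treewidth 2.
One optimal decomposition is:
Bags: B1 = {3, 6, 7}  B2 = {3, 4, 6}  B3 = {4, 5, 6}  B4 = {2, 3, 4}  B5 = {1, 4, 6}
Tree: B1–B2, B2–B3, B2–B4, B3–B5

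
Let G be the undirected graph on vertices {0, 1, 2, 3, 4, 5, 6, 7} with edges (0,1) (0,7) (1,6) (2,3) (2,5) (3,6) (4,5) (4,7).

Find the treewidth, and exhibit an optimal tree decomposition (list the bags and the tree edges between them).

Treewidth 2.
One such decomposition:
Bags: B1 = {2, 4, 5}  B2 = {2, 3, 4}  B3 = {3, 4, 6}  B4 = {1, 4, 6}  B5 = {0, 1, 4}  B6 = {0, 4, 7}
Tree: B1–B2, B2–B3, B3–B4, B4–B5, B5–B6

The largest bag has 3 vertices, giving width 2; this decomposition certifies tw(G) ≤ 2. The edges 4–5–2–3–6–1–0–7–4 form a cycle, so G is not a tree and its treewidth is at least 2. Therefore the treewidth is 2.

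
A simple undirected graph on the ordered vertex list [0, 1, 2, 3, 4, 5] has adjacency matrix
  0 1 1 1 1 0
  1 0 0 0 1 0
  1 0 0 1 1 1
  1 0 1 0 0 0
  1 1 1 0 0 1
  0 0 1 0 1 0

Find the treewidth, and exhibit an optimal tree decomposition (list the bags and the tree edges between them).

Every bag has size at most 3, so the width is 3 − 1 = 2 and tw(G) ≤ 2. For the lower bound, the 3 vertices {0, 1, 4} are pairwise adjacent, and any tree decomposition puts a clique entirely inside one bag — forcing width ≥ 2. Hence tw(G) = 2 exactly.

Treewidth 2.
One such decomposition:
Bags: B1 = {2, 4, 5}  B2 = {0, 2, 4}  B3 = {0, 1, 4}  B4 = {0, 2, 3}
Tree: B1–B2, B2–B3, B2–B4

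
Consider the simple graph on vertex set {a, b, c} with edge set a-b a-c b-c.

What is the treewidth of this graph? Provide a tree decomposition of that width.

With just one bag of size 3, the width is 3 − 1 = 2, so tw(G) ≤ 2. Conversely, {a, b, c} is a clique of size 3, and the vertices of any clique must share a bag in every tree decomposition; so some bag has ≥ 3 vertices and tw(G) ≥ 2. Hence tw(G) = 2 exactly.

Treewidth 2.
One optimal decomposition is:
Bags: B1 = {a, b, c}
Tree: (single bag)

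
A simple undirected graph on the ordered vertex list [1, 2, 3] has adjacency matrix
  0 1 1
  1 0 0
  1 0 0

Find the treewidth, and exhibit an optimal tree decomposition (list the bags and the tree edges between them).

Treewidth 1.
One optimal decomposition is:
Bags: B1 = {1, 2}  B2 = {1, 3}
Tree: B1–B2

Every bag has size at most 2, so the width is 2 − 1 = 1 and tw(G) ≤ 1. Any graph with an edge has treewidth ≥ 1, and G has the edge 2–1. Combining the bounds, tw(G) = 1.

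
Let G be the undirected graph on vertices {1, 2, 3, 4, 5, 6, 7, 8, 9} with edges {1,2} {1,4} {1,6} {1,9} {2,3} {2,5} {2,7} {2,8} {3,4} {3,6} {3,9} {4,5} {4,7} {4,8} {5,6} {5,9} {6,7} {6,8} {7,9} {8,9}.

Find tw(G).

A width-4 tree decomposition is:
Bags: B1 = {2, 4, 5, 6, 9}  B2 = {1, 2, 4, 6, 9}  B3 = {2, 3, 4, 6, 9}  B4 = {2, 4, 6, 7, 9}  B5 = {2, 4, 6, 8, 9}
Tree: B1–B2, B2–B3, B3–B4, B4–B5
The largest bag has 5 vertices, giving width 4; this decomposition certifies tw(G) ≤ 4. For the lower bound: the 5 vertex sets {4,5}, {1,6}, {2,3}, {9}, {7} are disjoint, each induces a connected subgraph, and every pair is joined by at least one edge of G. Contracting each set to a single vertex therefore yields K_{5} as a minor, and since treewidth is minor-monotone, tw(G) ≥ tw(K_{5}) = 4. Therefore the treewidth is 4.

4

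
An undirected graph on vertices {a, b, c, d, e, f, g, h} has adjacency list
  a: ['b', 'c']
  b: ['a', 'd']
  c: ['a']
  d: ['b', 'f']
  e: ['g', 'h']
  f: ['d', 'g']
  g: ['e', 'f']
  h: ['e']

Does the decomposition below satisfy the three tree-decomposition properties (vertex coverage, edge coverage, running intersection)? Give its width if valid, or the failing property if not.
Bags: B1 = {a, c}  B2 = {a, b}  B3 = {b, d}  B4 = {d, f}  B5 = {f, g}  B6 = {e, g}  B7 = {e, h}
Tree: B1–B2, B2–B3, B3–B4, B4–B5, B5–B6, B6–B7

Yes; width 1.

Vertex coverage: the bags together contain {a, b, c, d, e, f, g, h}, the full vertex set. Edge coverage: each edge of G has both endpoints in at least one bag. Running intersection: for every vertex, the bags containing it form a connected subtree. All three properties hold, so this is a valid tree decomposition of width max|bag| − 1 = 1, and hence tw(G) ≤ 1.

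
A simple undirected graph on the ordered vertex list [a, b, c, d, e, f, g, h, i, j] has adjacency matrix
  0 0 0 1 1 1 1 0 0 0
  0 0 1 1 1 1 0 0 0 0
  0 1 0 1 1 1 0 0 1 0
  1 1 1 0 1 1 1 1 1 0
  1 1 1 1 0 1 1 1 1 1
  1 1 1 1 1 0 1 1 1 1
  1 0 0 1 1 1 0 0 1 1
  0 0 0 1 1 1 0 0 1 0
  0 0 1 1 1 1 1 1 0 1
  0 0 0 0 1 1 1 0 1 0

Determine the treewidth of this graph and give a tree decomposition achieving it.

Treewidth 4.
Bags: B1 = {e, f, g, i, j}  B2 = {d, e, f, g, i}  B3 = {a, d, e, f, g}  B4 = {d, e, f, h, i}  B5 = {c, d, e, f, i}  B6 = {b, c, d, e, f}
Tree: B1–B2, B2–B3, B2–B4, B2–B5, B5–B6

Every bag has size at most 5, so the width is 5 − 1 = 4 and tw(G) ≤ 4. On the other hand G contains the 5-clique {a, d, e, f, g}. A clique must lie in a single bag of any decomposition, so no decomposition can have width below 4. Combining the bounds, tw(G) = 4.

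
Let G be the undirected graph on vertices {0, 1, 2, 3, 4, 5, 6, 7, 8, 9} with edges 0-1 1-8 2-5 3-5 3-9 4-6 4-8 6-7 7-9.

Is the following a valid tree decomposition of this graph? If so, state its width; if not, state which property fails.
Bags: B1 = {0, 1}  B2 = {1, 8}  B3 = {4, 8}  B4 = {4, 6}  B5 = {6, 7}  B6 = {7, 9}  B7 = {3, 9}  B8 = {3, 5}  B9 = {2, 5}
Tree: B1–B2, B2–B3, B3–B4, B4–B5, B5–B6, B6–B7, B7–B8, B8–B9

Yes; width 1.

Vertex coverage: the bags together contain {0, 1, 2, 3, 4, 5, 6, 7, 8, 9}, the full vertex set. Edge coverage: each edge of G has both endpoints in at least one bag. Running intersection: for every vertex, the bags containing it form a connected subtree. All three properties hold, so this is a valid tree decomposition of width max|bag| − 1 = 1, and hence tw(G) ≤ 1.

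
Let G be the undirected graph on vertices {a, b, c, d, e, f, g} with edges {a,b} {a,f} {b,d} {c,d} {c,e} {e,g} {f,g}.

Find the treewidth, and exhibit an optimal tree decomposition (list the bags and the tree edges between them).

Treewidth 2.
Bags: B1 = {a, f, g}  B2 = {a, b, g}  B3 = {b, d, g}  B4 = {c, d, g}  B5 = {c, e, g}
Tree: B1–B2, B2–B3, B3–B4, B4–B5

The largest bag has 3 vertices, giving width 2; this decomposition certifies tw(G) ≤ 2. For the lower bound, G contains the cycle g–f–a–b–d–c–e–g, so G is not a forest; only forests have treewidth ≤ 1, hence tw(G) ≥ 2. Combining the bounds, tw(G) = 2.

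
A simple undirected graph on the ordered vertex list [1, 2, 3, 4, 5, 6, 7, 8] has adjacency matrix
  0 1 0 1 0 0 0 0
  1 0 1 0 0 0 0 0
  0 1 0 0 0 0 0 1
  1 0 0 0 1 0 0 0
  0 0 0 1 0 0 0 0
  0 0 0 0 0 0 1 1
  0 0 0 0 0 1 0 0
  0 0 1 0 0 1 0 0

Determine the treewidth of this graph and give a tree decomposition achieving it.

Treewidth 1.
Bags: B1 = {4, 5}  B2 = {1, 4}  B3 = {1, 2}  B4 = {2, 3}  B5 = {3, 8}  B6 = {6, 8}  B7 = {6, 7}
Tree: B1–B2, B2–B3, B3–B4, B4–B5, B5–B6, B6–B7

Each bag holds 2 vertices, so the decomposition has width 1, which upper-bounds the treewidth. Any graph with an edge has treewidth ≥ 1, and G has the edge 5–4. Therefore the treewidth is 1.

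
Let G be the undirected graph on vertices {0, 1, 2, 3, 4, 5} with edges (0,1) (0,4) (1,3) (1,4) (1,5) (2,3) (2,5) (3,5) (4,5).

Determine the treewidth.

2

A width-2 tree decomposition is:
Bags: B1 = {1, 3, 5}  B2 = {1, 4, 5}  B3 = {2, 3, 5}  B4 = {0, 1, 4}
Tree: B1–B2, B1–B3, B2–B4
Each bag holds 3 vertices, so the decomposition has width 2, which upper-bounds the treewidth. On the other hand G contains the 3-clique {1, 3, 5}. A clique must lie in a single bag of any decomposition, so no decomposition can have width below 2. Therefore the treewidth is 2.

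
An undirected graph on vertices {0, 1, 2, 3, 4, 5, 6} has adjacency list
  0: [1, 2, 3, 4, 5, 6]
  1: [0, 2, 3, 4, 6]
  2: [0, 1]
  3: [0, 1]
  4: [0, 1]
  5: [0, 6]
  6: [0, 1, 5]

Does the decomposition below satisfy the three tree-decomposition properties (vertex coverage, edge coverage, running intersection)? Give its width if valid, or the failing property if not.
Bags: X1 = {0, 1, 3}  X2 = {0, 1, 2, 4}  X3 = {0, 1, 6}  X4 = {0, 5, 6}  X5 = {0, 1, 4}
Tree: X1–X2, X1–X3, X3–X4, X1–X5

A tree decomposition must satisfy three properties: every vertex lies in some bag; for every edge, both endpoints lie together in some bag; and for every vertex, the bags containing it form a connected subtree. Here bags containing vertex 4 are not connected in the tree, so the decomposition is invalid.

No — bags containing vertex 4 are not connected in the tree.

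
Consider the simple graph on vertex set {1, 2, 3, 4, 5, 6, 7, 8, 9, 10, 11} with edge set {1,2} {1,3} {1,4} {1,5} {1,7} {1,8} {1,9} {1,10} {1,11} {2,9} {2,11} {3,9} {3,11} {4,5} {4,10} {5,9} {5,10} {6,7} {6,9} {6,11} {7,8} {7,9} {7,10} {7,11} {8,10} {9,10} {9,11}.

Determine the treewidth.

3

A width-3 tree decomposition is:
Bags: B1 = {1, 7, 9, 11}  B2 = {1, 7, 9, 10}  B3 = {1, 7, 8, 10}  B4 = {1, 3, 9, 11}  B5 = {1, 5, 9, 10}  B6 = {1, 2, 9, 11}  B7 = {1, 4, 5, 10}  B8 = {6, 7, 9, 11}
Tree: B1–B2, B2–B3, B1–B4, B2–B5, B1–B6, B5–B7, B1–B8
Every bag has size at most 4, so the width is 4 − 1 = 3 and tw(G) ≤ 3. On the other hand G contains the 4-clique {1, 7, 8, 10}. A clique must lie in a single bag of any decomposition, so no decomposition can have width below 3. Hence tw(G) = 3 exactly.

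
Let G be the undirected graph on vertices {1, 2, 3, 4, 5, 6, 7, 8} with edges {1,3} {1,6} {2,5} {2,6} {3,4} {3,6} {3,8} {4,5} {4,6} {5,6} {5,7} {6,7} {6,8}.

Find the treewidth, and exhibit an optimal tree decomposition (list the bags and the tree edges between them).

Treewidth 2.
One such decomposition:
Bags: B1 = {3, 4, 6}  B2 = {4, 5, 6}  B3 = {3, 6, 8}  B4 = {2, 5, 6}  B5 = {1, 3, 6}  B6 = {5, 6, 7}
Tree: B1–B2, B1–B3, B2–B4, B1–B5, B4–B6

The largest bag has 3 vertices, giving width 2; this decomposition certifies tw(G) ≤ 2. On the other hand G contains the 3-clique {2, 5, 6}. A clique must lie in a single bag of any decomposition, so no decomposition can have width below 2. Therefore the treewidth is 2.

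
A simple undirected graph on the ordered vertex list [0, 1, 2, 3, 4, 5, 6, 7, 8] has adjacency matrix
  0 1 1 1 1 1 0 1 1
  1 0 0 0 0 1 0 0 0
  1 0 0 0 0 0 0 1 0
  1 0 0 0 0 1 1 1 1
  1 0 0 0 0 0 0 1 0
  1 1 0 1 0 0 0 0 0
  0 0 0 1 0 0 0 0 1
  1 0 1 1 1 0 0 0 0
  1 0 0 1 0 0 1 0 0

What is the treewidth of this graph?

A width-2 tree decomposition is:
Bags: B1 = {0, 1, 5}  B2 = {0, 3, 5}  B3 = {0, 3, 8}  B4 = {0, 3, 7}  B5 = {0, 4, 7}  B6 = {3, 6, 8}  B7 = {0, 2, 7}
Tree: B1–B2, B2–B3, B3–B4, B4–B5, B3–B6, B5–B7
The largest bag has 3 vertices, giving width 2; this decomposition certifies tw(G) ≤ 2. Conversely, {0, 1, 5} is a clique of size 3, and the vertices of any clique must share a bag in every tree decomposition; so some bag has ≥ 3 vertices and tw(G) ≥ 2. The upper and lower bounds meet at 2, so that is the treewidth.

2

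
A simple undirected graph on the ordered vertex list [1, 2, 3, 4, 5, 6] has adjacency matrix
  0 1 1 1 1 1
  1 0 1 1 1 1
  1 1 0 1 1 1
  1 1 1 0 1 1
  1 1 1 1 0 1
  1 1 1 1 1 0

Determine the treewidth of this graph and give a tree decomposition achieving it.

Treewidth 5.
One optimal decomposition is:
Bags: B1 = {1, 2, 3, 4, 5, 6}
Tree: (single bag)

A single bag containing all 6 vertices is trivially a valid decomposition of width 5. On the other hand G contains the 6-clique {1, 2, 3, 4, 5, 6}. A clique must lie in a single bag of any decomposition, so no decomposition can have width below 5. The upper and lower bounds meet at 5, so that is the treewidth.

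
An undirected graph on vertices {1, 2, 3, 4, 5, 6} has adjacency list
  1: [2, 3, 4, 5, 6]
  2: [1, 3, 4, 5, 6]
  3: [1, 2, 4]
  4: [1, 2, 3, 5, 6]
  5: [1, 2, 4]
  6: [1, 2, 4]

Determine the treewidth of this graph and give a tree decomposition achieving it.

Treewidth 3.
Bags: B1 = {1, 2, 4, 6}  B2 = {1, 2, 3, 4}  B3 = {1, 2, 4, 5}
Tree: B1–B2, B1–B3

Each bag holds 4 vertices, so the decomposition has width 3, which upper-bounds the treewidth. Conversely, {1, 2, 3, 4} is a clique of size 4, and the vertices of any clique must share a bag in every tree decomposition; so some bag has ≥ 4 vertices and tw(G) ≥ 3. Hence tw(G) = 3 exactly.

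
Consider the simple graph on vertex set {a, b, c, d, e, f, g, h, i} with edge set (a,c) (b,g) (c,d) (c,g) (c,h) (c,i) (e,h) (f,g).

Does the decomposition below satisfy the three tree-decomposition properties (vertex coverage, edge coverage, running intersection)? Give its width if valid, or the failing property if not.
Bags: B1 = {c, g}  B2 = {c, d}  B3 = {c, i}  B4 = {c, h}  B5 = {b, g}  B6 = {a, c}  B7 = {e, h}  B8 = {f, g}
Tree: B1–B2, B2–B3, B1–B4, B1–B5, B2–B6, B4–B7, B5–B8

Yes; width 1.

Checking the three conditions: (i) the bags cover all of {a, b, c, d, e, f, g, h, i}; (ii) for each edge, some bag contains both endpoints; (iii) the bags containing any fixed vertex form a subtree. All hold, so the decomposition is valid with width 2 − 1 = 1.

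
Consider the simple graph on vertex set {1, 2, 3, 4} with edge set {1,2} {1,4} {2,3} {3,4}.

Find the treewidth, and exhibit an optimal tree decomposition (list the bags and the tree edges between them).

Each bag holds 3 vertices, so the decomposition has width 2, which upper-bounds the treewidth. The edges 3–2–1–4–3 form a cycle, so G is not a tree and its treewidth is at least 2. Combining the bounds, tw(G) = 2.

Treewidth 2.
One optimal decomposition is:
Bags: B1 = {1, 2, 3}  B2 = {1, 3, 4}
Tree: B1–B2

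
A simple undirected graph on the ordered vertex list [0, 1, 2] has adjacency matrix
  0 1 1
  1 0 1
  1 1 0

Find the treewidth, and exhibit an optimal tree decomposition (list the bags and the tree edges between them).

Treewidth 2.
One optimal decomposition is:
Bags: B1 = {0, 1, 2}
Tree: (single bag)

With just one bag of size 3, the width is 3 − 1 = 2, so tw(G) ≤ 2. Conversely, {0, 1, 2} is a clique of size 3, and the vertices of any clique must share a bag in every tree decomposition; so some bag has ≥ 3 vertices and tw(G) ≥ 2. The upper and lower bounds meet at 2, so that is the treewidth.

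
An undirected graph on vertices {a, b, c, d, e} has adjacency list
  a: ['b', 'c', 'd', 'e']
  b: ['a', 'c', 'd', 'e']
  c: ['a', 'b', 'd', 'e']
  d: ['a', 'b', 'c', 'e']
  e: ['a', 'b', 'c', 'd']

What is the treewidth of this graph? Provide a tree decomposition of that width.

Treewidth 4.
One such decomposition:
Bags: B1 = {a, b, c, d, e}
Tree: (single bag)

A single bag containing all 5 vertices is trivially a valid decomposition of width 4. For the lower bound, the 5 vertices {a, b, c, d, e} are pairwise adjacent, and any tree decomposition puts a clique entirely inside one bag — forcing width ≥ 4. Therefore the treewidth is 4.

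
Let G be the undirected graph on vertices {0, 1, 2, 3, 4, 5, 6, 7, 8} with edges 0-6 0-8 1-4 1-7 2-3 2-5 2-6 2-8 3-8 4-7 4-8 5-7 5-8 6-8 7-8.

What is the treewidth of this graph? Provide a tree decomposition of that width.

Treewidth 2.
One optimal decomposition is:
Bags: B1 = {2, 5, 8}  B2 = {5, 7, 8}  B3 = {2, 6, 8}  B4 = {2, 3, 8}  B5 = {4, 7, 8}  B6 = {1, 4, 7}  B7 = {0, 6, 8}
Tree: B1–B2, B1–B3, B1–B4, B2–B5, B5–B6, B3–B7

The largest bag has 3 vertices, giving width 2; this decomposition certifies tw(G) ≤ 2. Conversely, {0, 6, 8} is a clique of size 3, and the vertices of any clique must share a bag in every tree decomposition; so some bag has ≥ 3 vertices and tw(G) ≥ 2. The upper and lower bounds meet at 2, so that is the treewidth.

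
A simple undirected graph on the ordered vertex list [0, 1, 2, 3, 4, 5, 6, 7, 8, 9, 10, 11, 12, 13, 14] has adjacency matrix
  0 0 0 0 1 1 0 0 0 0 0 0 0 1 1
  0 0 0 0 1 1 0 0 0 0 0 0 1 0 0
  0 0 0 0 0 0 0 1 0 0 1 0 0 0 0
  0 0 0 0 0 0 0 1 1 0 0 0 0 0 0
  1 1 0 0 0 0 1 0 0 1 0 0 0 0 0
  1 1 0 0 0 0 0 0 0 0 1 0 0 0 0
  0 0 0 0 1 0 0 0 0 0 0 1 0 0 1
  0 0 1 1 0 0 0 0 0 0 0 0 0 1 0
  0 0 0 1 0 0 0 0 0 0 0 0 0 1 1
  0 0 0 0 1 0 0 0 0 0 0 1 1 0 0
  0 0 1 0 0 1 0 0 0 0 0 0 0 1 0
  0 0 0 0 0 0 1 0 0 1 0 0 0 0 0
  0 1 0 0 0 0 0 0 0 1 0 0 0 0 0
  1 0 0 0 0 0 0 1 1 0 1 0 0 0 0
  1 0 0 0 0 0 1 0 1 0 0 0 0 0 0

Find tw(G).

A width-3 tree decomposition is:
Bags: B1 = {2, 3, 7, 8}  B2 = {2, 7, 8, 13}  B3 = {2, 8, 10, 13}  B4 = {8, 10, 13, 14}  B5 = {0, 10, 13, 14}  B6 = {0, 5, 10, 14}  B7 = {0, 5, 6, 14}  B8 = {0, 4, 5, 6}  B9 = {1, 4, 5, 6}  B10 = {1, 4, 6, 11}  B11 = {1, 4, 9, 11}  B12 = {1, 9, 11, 12}
Tree: B1–B2, B2–B3, B3–B4, B4–B5, B5–B6, B6–B7, B7–B8, B8–B9, B9–B10, B10–B11, B11–B12
Each bag holds 4 vertices, so the decomposition has width 3, which upper-bounds the treewidth. For the lower bound: the 4 vertex sets {2,3,7}, {8}, {13}, {0,5,10,14} are disjoint, each induces a connected subgraph, and every pair is joined by at least one edge of G. Contracting each set to a single vertex therefore yields K_{4} as a minor, and since treewidth is minor-monotone, tw(G) ≥ tw(K_{4}) = 3. The upper and lower bounds meet at 3, so that is the treewidth.

3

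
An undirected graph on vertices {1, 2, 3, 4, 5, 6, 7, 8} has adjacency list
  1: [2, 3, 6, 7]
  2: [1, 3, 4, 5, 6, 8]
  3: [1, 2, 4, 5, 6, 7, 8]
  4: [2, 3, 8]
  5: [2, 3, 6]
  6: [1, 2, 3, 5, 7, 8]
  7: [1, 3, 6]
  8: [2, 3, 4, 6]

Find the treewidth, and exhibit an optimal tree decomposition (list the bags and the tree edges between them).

Treewidth 3.
One such decomposition:
Bags: B1 = {1, 2, 3, 6}  B2 = {2, 3, 6, 8}  B3 = {1, 3, 6, 7}  B4 = {2, 3, 4, 8}  B5 = {2, 3, 5, 6}
Tree: B1–B2, B1–B3, B2–B4, B2–B5

The largest bag has 4 vertices, giving width 3; this decomposition certifies tw(G) ≤ 3. On the other hand G contains the 4-clique {2, 3, 4, 8}. A clique must lie in a single bag of any decomposition, so no decomposition can have width below 3. Combining the bounds, tw(G) = 3.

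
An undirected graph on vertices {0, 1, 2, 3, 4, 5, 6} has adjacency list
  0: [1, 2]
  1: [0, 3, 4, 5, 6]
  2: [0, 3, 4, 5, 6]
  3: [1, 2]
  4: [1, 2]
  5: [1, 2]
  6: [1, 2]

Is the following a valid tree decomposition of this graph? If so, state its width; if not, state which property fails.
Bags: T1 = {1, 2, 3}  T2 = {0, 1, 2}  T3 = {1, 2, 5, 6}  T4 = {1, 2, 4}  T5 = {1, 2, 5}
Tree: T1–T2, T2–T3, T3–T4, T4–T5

A tree decomposition must satisfy three properties: every vertex lies in some bag; for every edge, both endpoints lie together in some bag; and for every vertex, the bags containing it form a connected subtree. Here bags containing vertex 5 are not connected in the tree, so the decomposition is invalid.

No — bags containing vertex 5 are not connected in the tree.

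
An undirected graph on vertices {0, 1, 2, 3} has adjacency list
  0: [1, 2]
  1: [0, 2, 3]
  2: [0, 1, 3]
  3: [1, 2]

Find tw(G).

A width-2 tree decomposition is:
Bags: B1 = {0, 1, 2}  B2 = {1, 2, 3}
Tree: B1–B2
The largest bag has 3 vertices, giving width 2; this decomposition certifies tw(G) ≤ 2. Conversely, {0, 1, 2} is a clique of size 3, and the vertices of any clique must share a bag in every tree decomposition; so some bag has ≥ 3 vertices and tw(G) ≥ 2. Therefore the treewidth is 2.

2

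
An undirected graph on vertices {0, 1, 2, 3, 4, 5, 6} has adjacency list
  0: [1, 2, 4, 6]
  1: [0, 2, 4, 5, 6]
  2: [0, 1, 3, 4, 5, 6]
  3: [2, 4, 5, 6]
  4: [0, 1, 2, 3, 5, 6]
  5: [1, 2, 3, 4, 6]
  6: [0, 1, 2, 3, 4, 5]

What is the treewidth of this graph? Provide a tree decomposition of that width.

Treewidth 4.
One optimal decomposition is:
Bags: B1 = {2, 3, 4, 5, 6}  B2 = {1, 2, 4, 5, 6}  B3 = {0, 1, 2, 4, 6}
Tree: B1–B2, B2–B3

Each bag holds 5 vertices, so the decomposition has width 4, which upper-bounds the treewidth. For the lower bound, the 5 vertices {0, 1, 2, 4, 6} are pairwise adjacent, and any tree decomposition puts a clique entirely inside one bag — forcing width ≥ 4. Therefore the treewidth is 4.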